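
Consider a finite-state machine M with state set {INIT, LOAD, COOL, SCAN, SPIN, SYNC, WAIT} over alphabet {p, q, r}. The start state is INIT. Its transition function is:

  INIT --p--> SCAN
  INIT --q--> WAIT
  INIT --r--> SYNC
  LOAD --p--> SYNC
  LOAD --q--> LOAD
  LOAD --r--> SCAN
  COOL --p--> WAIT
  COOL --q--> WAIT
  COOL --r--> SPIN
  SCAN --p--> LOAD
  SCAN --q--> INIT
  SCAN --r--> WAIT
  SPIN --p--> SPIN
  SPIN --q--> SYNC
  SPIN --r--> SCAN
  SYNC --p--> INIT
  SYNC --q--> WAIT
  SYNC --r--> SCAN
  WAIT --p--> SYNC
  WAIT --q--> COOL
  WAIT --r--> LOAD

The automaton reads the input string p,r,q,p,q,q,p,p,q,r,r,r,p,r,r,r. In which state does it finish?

Trace: INIT -p-> SCAN -r-> WAIT -q-> COOL -p-> WAIT -q-> COOL -q-> WAIT -p-> SYNC -p-> INIT -q-> WAIT -r-> LOAD -r-> SCAN -r-> WAIT -p-> SYNC -r-> SCAN -r-> WAIT -r-> LOAD

LOAD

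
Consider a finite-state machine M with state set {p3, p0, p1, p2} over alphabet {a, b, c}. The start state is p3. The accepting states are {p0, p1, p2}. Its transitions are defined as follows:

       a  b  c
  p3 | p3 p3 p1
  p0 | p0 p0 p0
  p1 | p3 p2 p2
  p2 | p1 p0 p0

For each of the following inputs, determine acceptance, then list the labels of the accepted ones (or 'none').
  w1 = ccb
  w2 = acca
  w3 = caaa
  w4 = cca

w1: Trace: p3 -c-> p1 -c-> p2 -b-> p0  → end p0, accepted
w2: Trace: p3 -a-> p3 -c-> p1 -c-> p2 -a-> p1  → end p1, accepted
w3: Trace: p3 -c-> p1 -a-> p3 -a-> p3 -a-> p3  → end p3, rejected
w4: Trace: p3 -c-> p1 -c-> p2 -a-> p1  → end p1, accepted

w1, w2, w4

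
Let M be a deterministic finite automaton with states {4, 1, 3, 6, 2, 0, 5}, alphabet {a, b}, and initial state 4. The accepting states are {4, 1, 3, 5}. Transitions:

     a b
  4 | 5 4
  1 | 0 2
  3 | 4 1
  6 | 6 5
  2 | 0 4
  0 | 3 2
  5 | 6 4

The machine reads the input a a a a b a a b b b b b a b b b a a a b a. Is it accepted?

No

4 → 5 → 6 → 6 → 6 → 5 → 6 → 6 → 5 → 4 → 4 → 4 → 4 → 5 → 4 → 4 → 4 → 5 → 6 → 6 → 5 → 6
End state 6 is not accepting.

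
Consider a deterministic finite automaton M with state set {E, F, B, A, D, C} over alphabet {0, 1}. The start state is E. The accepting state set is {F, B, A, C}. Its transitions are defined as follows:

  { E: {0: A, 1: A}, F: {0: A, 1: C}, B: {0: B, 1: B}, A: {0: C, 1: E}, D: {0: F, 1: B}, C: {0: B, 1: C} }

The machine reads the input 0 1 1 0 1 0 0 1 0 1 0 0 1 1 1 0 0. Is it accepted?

E → A → E → A → C → C → B → B → B → B → B → B → B → B → B → B → B → B
End state B is accepting.

Yes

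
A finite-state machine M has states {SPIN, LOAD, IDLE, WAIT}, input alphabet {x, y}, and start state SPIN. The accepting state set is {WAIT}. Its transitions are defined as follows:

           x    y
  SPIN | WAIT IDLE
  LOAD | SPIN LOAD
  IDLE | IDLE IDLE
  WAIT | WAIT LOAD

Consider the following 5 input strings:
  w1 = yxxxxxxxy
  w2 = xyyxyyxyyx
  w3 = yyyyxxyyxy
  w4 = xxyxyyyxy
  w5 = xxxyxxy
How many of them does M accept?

0

w1: SPIN → IDLE → IDLE → IDLE → IDLE → IDLE → IDLE → IDLE → IDLE → IDLE  → end IDLE, rejected
w2: SPIN → WAIT → LOAD → LOAD → SPIN → IDLE → IDLE → IDLE → IDLE → IDLE → IDLE  → end IDLE, rejected
w3: SPIN → IDLE → IDLE → IDLE → IDLE → IDLE → IDLE → IDLE → IDLE → IDLE → IDLE  → end IDLE, rejected
w4: SPIN → WAIT → WAIT → LOAD → SPIN → IDLE → IDLE → IDLE → IDLE → IDLE  → end IDLE, rejected
w5: SPIN → WAIT → WAIT → WAIT → LOAD → SPIN → WAIT → LOAD  → end LOAD, rejected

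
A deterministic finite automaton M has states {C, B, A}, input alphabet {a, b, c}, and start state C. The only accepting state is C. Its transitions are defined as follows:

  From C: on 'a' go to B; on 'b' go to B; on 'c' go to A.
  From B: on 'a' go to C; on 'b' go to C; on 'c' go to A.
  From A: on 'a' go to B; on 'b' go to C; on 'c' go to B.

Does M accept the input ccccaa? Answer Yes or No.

No

start at C
read 'c': C → A
read 'c': A → B
read 'c': B → A
read 'c': A → B
read 'a': B → C
read 'a': C → B
End state B is not accepting.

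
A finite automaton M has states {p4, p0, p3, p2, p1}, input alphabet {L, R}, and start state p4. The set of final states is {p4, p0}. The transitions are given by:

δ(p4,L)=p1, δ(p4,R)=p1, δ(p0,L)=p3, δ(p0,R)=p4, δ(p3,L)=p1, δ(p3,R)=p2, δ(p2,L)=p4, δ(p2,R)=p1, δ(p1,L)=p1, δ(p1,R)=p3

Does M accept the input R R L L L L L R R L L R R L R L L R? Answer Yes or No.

No

p4 → p1 → p3 → p1 → p1 → p1 → p1 → p1 → p3 → p2 → p4 → p1 → p3 → p2 → p4 → p1 → p1 → p1 → p3
End state p3 is not accepting.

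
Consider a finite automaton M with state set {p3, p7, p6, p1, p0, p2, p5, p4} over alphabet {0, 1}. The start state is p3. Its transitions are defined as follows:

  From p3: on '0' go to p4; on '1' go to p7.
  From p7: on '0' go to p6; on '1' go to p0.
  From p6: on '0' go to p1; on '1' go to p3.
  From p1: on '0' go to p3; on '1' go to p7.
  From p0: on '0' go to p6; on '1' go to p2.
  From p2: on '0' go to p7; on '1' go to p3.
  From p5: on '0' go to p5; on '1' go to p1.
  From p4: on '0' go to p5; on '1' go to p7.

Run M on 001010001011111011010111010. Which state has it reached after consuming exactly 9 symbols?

p7

p3 → p4 → p5 → p1 → p3 → p7 → p6 → p1 → p3 → p7
After 9 symbols: p7.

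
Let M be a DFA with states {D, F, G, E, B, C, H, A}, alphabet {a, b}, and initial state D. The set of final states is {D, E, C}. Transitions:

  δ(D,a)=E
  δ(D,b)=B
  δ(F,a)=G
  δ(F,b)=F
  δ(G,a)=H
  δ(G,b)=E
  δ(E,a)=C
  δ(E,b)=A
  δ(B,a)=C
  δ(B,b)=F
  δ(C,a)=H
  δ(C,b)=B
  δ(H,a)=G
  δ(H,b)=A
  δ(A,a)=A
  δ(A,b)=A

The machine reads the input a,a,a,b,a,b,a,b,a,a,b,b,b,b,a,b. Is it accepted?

No

D → E → C → H → A → A → A → A → A → A → A → A → A → A → A → A → A
End state A is not accepting.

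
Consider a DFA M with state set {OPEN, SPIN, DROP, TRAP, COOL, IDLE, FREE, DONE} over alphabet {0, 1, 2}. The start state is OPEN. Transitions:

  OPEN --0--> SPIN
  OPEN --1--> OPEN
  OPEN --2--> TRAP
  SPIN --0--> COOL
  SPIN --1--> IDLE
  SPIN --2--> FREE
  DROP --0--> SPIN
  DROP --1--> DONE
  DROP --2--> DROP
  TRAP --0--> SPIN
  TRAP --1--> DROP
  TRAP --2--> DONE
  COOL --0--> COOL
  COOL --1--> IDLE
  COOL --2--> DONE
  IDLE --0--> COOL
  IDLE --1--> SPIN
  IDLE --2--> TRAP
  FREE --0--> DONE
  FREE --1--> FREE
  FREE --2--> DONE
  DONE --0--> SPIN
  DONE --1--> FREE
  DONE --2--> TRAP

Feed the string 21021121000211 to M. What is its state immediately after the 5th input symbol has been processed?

OPEN → TRAP → DROP → SPIN → FREE → FREE
After 5 symbols: FREE.

FREE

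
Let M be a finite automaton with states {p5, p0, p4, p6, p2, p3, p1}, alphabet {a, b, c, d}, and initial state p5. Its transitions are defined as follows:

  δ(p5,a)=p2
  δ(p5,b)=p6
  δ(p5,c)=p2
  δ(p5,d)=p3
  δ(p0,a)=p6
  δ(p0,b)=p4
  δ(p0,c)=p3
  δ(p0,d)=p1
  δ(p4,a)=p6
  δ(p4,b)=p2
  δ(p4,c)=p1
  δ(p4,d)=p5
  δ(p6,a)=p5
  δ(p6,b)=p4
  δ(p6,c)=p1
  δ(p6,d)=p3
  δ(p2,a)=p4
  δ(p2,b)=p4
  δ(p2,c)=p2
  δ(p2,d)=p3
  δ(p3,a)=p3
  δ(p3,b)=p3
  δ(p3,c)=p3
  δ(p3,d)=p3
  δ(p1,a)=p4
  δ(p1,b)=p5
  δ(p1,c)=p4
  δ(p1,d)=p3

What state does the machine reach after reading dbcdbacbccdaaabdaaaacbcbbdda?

start at p5
read 'd': p5 → p3
read 'b': p3 → p3
read 'c': p3 → p3
read 'd': p3 → p3
read 'b': p3 → p3
read 'a': p3 → p3
read 'c': p3 → p3
read 'b': p3 → p3
read 'c': p3 → p3
read 'c': p3 → p3
read 'd': p3 → p3
read 'a': p3 → p3
read 'a': p3 → p3
read 'a': p3 → p3
read 'b': p3 → p3
read 'd': p3 → p3
read 'a': p3 → p3
read 'a': p3 → p3
read 'a': p3 → p3
read 'a': p3 → p3
read 'c': p3 → p3
read 'b': p3 → p3
read 'c': p3 → p3
read 'b': p3 → p3
read 'b': p3 → p3
read 'd': p3 → p3
read 'd': p3 → p3
read 'a': p3 → p3

p3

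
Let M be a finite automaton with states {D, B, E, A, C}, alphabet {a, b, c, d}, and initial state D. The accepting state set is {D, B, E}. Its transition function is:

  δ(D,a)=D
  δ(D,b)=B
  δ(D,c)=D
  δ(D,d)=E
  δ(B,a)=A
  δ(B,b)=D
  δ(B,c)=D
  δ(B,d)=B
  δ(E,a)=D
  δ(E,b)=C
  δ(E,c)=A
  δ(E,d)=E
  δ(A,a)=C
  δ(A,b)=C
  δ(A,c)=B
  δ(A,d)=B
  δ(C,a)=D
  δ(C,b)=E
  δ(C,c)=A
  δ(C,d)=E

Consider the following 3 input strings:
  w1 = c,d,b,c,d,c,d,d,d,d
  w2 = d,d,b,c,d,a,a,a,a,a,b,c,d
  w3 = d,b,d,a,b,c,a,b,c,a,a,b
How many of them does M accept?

3

w1: D → D → E → C → A → B → D → E → E → E → E  → end E, accepted
w2: D → E → E → C → A → B → A → C → D → D → D → B → D → E  → end E, accepted
w3: D → E → C → E → D → B → D → D → B → D → D → D → B  → end B, accepted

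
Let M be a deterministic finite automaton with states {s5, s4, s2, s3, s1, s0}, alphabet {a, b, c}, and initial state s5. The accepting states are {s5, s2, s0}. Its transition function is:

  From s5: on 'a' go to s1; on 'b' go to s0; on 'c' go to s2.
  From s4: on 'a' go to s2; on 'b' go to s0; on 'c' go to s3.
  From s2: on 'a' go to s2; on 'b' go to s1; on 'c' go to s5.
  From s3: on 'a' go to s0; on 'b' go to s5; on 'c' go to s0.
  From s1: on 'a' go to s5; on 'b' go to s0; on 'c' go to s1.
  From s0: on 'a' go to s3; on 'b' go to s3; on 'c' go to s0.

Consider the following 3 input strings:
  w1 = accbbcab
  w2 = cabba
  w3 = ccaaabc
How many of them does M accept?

2

w1:
  start at s5
  read 'a': s5 → s1
  read 'c': s1 → s1
  read 'c': s1 → s1
  read 'b': s1 → s0
  read 'b': s0 → s3
  read 'c': s3 → s0
  read 'a': s0 → s3
  read 'b': s3 → s5
  end s5, accepted
w2:
  start at s5
  read 'c': s5 → s2
  read 'a': s2 → s2
  read 'b': s2 → s1
  read 'b': s1 → s0
  read 'a': s0 → s3
  end s3, rejected
w3:
  start at s5
  read 'c': s5 → s2
  read 'c': s2 → s5
  read 'a': s5 → s1
  read 'a': s1 → s5
  read 'a': s5 → s1
  read 'b': s1 → s0
  read 'c': s0 → s0
  end s0, accepted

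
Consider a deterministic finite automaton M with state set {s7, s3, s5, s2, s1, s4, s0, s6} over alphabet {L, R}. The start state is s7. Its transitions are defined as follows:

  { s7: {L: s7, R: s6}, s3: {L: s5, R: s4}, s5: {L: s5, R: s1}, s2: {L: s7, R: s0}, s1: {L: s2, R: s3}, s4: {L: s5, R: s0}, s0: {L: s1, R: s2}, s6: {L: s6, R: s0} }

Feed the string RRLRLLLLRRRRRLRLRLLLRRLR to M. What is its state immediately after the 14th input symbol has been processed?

s7

start at s7
read 'R': s7 → s6
read 'R': s6 → s0
read 'L': s0 → s1
read 'R': s1 → s3
read 'L': s3 → s5
read 'L': s5 → s5
read 'L': s5 → s5
read 'L': s5 → s5
read 'R': s5 → s1
read 'R': s1 → s3
read 'R': s3 → s4
read 'R': s4 → s0
read 'R': s0 → s2
read 'L': s2 → s7
After 14 symbols: s7.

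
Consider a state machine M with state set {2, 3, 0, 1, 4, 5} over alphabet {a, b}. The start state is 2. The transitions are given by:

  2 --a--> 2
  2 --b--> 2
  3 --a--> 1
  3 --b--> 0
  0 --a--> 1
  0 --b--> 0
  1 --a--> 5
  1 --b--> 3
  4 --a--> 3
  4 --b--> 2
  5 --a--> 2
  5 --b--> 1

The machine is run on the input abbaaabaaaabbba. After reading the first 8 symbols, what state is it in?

2

Trace: 2 -a-> 2 -b-> 2 -b-> 2 -a-> 2 -a-> 2 -a-> 2 -b-> 2 -a-> 2
After 8 symbols: 2.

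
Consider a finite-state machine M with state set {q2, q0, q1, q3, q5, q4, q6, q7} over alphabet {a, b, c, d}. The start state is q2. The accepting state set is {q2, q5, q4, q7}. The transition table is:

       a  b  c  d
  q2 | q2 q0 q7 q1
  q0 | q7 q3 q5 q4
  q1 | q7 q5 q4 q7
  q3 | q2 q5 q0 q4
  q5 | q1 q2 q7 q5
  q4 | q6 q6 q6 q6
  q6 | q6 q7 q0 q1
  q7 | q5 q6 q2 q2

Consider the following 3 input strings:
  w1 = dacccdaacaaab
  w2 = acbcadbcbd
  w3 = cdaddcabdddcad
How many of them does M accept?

w1: q2 → q1 → q7 → q2 → q7 → q2 → q1 → q7 → q5 → q7 → q5 → q1 → q7 → q6  → end q6, rejected
w2: q2 → q2 → q7 → q6 → q0 → q7 → q2 → q0 → q5 → q2 → q1  → end q1, rejected
w3: q2 → q7 → q2 → q2 → q1 → q7 → q2 → q2 → q0 → q4 → q6 → q1 → q4 → q6 → q1  → end q1, rejected

0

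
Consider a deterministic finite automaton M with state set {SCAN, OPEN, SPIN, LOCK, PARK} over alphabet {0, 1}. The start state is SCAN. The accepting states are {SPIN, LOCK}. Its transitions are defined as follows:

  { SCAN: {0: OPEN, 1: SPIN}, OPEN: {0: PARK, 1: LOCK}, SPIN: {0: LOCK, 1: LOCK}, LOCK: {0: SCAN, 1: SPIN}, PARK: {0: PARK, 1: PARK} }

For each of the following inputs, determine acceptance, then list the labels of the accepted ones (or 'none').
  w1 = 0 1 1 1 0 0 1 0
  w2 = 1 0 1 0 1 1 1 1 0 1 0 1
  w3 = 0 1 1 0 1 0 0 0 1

w2, w3

w1: Trace: SCAN -0-> OPEN -1-> LOCK -1-> SPIN -1-> LOCK -0-> SCAN -0-> OPEN -1-> LOCK -0-> SCAN  → end SCAN, rejected
w2: Trace: SCAN -1-> SPIN -0-> LOCK -1-> SPIN -0-> LOCK -1-> SPIN -1-> LOCK -1-> SPIN -1-> LOCK -0-> SCAN -1-> SPIN -0-> LOCK -1-> SPIN  → end SPIN, accepted
w3: Trace: SCAN -0-> OPEN -1-> LOCK -1-> SPIN -0-> LOCK -1-> SPIN -0-> LOCK -0-> SCAN -0-> OPEN -1-> LOCK  → end LOCK, accepted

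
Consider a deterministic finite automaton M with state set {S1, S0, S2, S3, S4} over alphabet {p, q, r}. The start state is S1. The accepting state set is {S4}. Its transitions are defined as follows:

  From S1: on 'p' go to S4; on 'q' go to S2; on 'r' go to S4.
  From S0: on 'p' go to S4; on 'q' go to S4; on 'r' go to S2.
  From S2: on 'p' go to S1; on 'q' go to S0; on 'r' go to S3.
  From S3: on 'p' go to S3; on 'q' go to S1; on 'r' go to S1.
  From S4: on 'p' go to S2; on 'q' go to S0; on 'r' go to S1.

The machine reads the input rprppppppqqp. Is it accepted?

S1 → S4 → S2 → S3 → S3 → S3 → S3 → S3 → S3 → S3 → S1 → S2 → S1
End state S1 is not accepting.

No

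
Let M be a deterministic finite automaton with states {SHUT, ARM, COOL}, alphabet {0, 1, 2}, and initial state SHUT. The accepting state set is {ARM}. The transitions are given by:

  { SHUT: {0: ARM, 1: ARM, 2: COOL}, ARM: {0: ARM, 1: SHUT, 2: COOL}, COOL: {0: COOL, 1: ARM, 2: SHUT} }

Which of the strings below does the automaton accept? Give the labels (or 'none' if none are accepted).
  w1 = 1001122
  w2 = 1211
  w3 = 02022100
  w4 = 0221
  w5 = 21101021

w1: Trace: SHUT -1-> ARM -0-> ARM -0-> ARM -1-> SHUT -1-> ARM -2-> COOL -2-> SHUT  → end SHUT, rejected
w2: Trace: SHUT -1-> ARM -2-> COOL -1-> ARM -1-> SHUT  → end SHUT, rejected
w3: Trace: SHUT -0-> ARM -2-> COOL -0-> COOL -2-> SHUT -2-> COOL -1-> ARM -0-> ARM -0-> ARM  → end ARM, accepted
w4: Trace: SHUT -0-> ARM -2-> COOL -2-> SHUT -1-> ARM  → end ARM, accepted
w5: Trace: SHUT -2-> COOL -1-> ARM -1-> SHUT -0-> ARM -1-> SHUT -0-> ARM -2-> COOL -1-> ARM  → end ARM, accepted

w3, w4, w5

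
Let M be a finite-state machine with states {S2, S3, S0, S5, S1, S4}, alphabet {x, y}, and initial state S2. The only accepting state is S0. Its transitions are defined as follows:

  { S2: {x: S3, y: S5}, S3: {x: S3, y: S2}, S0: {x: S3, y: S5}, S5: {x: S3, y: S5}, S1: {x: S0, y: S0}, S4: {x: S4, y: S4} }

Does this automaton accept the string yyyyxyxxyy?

start at S2
read 'y': S2 → S5
read 'y': S5 → S5
read 'y': S5 → S5
read 'y': S5 → S5
read 'x': S5 → S3
read 'y': S3 → S2
read 'x': S2 → S3
read 'x': S3 → S3
read 'y': S3 → S2
read 'y': S2 → S5
End state S5 is not accepting.

No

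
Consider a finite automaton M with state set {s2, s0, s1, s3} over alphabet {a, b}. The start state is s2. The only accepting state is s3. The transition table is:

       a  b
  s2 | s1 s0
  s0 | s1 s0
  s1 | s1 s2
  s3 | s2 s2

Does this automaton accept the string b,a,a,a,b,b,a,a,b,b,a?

s2 → s0 → s1 → s1 → s1 → s2 → s0 → s1 → s1 → s2 → s0 → s1
End state s1 is not accepting.

No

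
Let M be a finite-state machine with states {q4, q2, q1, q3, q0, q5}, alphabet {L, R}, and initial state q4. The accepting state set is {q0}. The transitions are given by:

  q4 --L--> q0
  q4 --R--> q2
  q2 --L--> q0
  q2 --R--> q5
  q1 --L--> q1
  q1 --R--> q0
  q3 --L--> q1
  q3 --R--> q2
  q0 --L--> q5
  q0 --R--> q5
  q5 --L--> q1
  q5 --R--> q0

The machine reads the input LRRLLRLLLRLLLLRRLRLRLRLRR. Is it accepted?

q4 → q0 → q5 → q0 → q5 → q1 → q0 → q5 → q1 → q1 → q0 → q5 → q1 → q1 → q1 → q0 → q5 → q1 → q0 → q5 → q0 → q5 → q0 → q5 → q0 → q5
End state q5 is not accepting.

No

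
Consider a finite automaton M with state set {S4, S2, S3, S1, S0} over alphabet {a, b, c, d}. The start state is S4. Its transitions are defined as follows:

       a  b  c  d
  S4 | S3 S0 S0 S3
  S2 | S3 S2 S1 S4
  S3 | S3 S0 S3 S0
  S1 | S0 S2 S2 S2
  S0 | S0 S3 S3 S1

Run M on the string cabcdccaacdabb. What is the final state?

start at S4
read 'c': S4 → S0
read 'a': S0 → S0
read 'b': S0 → S3
read 'c': S3 → S3
read 'd': S3 → S0
read 'c': S0 → S3
read 'c': S3 → S3
read 'a': S3 → S3
read 'a': S3 → S3
read 'c': S3 → S3
read 'd': S3 → S0
read 'a': S0 → S0
read 'b': S0 → S3
read 'b': S3 → S0

S0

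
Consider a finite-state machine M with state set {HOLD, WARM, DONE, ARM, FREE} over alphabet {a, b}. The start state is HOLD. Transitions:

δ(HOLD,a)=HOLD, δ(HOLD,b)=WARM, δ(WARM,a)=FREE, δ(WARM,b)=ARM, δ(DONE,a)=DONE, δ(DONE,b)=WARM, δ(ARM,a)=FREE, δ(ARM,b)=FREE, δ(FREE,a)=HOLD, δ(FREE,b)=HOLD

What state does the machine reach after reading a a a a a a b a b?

HOLD

HOLD → HOLD → HOLD → HOLD → HOLD → HOLD → HOLD → WARM → FREE → HOLD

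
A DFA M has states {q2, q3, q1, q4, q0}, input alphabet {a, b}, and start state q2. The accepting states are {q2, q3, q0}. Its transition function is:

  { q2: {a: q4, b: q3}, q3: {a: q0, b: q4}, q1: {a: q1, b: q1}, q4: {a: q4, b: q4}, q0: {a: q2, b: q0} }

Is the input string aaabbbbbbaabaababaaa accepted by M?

q2 → q4 → q4 → q4 → q4 → q4 → q4 → q4 → q4 → q4 → q4 → q4 → q4 → q4 → q4 → q4 → q4 → q4 → q4 → q4 → q4
End state q4 is not accepting.

No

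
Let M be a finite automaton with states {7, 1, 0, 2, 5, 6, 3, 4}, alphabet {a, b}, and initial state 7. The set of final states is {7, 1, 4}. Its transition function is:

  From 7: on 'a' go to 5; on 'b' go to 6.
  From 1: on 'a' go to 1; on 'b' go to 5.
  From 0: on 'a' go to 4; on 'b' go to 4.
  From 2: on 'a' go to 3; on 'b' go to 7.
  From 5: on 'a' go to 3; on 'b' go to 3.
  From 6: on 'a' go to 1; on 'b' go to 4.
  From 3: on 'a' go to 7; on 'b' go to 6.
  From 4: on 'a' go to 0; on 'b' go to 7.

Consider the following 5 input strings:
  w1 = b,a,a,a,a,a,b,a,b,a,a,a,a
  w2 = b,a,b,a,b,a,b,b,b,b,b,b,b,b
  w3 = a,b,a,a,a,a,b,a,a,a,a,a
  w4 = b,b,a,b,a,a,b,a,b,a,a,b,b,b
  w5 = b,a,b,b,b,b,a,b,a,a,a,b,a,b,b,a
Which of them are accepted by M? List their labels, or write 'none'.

w1, w2, w3, w4

w1: 7 → 6 → 1 → 1 → 1 → 1 → 1 → 5 → 3 → 6 → 1 → 1 → 1 → 1  → end 1, accepted
w2: 7 → 6 → 1 → 5 → 3 → 6 → 1 → 5 → 3 → 6 → 4 → 7 → 6 → 4 → 7  → end 7, accepted
w3: 7 → 5 → 3 → 7 → 5 → 3 → 7 → 6 → 1 → 1 → 1 → 1 → 1  → end 1, accepted
w4: 7 → 6 → 4 → 0 → 4 → 0 → 4 → 7 → 5 → 3 → 7 → 5 → 3 → 6 → 4  → end 4, accepted
w5: 7 → 6 → 1 → 5 → 3 → 6 → 4 → 0 → 4 → 0 → 4 → 0 → 4 → 0 → 4 → 7 → 5  → end 5, rejected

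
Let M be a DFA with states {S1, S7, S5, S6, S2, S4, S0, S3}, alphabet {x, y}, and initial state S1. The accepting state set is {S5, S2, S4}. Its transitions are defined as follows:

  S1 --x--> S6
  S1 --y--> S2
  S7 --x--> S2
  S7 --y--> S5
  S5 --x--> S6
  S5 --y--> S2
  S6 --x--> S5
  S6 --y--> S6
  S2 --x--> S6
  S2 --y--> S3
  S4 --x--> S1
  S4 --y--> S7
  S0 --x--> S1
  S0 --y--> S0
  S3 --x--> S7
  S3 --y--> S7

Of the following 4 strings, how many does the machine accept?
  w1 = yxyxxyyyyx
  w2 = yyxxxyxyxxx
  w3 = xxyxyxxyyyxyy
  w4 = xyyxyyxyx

1

w1: S1 → S2 → S6 → S6 → S5 → S6 → S6 → S6 → S6 → S6 → S5  → end S5, accepted
w2: S1 → S2 → S3 → S7 → S2 → S6 → S6 → S5 → S2 → S6 → S5 → S6  → end S6, rejected
w3: S1 → S6 → S5 → S2 → S6 → S6 → S5 → S6 → S6 → S6 → S6 → S5 → S2 → S3  → end S3, rejected
w4: S1 → S6 → S6 → S6 → S5 → S2 → S3 → S7 → S5 → S6  → end S6, rejected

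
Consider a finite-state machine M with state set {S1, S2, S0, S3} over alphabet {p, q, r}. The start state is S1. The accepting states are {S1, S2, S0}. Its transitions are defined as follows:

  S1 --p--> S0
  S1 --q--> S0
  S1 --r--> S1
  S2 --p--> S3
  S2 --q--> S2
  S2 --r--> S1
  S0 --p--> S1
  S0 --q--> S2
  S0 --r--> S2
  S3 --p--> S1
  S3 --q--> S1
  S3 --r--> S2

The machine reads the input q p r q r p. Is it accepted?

Trace: S1 -q-> S0 -p-> S1 -r-> S1 -q-> S0 -r-> S2 -p-> S3
End state S3 is not accepting.

No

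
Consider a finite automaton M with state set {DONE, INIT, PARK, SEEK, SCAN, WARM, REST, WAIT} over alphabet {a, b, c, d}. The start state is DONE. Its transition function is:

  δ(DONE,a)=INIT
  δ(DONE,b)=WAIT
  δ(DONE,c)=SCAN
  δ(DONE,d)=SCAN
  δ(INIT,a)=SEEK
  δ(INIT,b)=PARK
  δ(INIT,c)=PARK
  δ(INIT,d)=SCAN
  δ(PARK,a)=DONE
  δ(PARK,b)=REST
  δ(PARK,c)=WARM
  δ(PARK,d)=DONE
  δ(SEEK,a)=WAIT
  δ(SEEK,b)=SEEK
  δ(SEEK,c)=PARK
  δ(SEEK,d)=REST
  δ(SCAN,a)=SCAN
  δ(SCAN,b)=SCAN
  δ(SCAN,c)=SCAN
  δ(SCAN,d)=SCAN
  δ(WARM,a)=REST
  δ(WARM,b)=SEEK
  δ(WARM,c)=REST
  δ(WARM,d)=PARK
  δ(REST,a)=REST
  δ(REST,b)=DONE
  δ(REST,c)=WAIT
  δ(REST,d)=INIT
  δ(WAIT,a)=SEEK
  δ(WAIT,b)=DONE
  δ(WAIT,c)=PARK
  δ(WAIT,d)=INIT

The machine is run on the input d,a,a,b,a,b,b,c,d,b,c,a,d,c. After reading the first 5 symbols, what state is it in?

SCAN

start at DONE
read 'd': DONE → SCAN
read 'a': SCAN → SCAN
read 'a': SCAN → SCAN
read 'b': SCAN → SCAN
read 'a': SCAN → SCAN
After 5 symbols: SCAN.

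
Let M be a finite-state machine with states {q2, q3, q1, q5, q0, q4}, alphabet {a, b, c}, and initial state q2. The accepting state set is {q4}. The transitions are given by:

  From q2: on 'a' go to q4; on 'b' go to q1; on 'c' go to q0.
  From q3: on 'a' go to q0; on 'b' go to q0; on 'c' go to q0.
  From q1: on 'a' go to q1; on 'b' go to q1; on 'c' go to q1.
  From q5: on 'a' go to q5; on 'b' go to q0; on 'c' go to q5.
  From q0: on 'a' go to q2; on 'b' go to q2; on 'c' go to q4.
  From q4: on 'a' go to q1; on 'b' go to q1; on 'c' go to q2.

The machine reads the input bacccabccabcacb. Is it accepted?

start at q2
read 'b': q2 → q1
read 'a': q1 → q1
read 'c': q1 → q1
read 'c': q1 → q1
read 'c': q1 → q1
read 'a': q1 → q1
read 'b': q1 → q1
read 'c': q1 → q1
read 'c': q1 → q1
read 'a': q1 → q1
read 'b': q1 → q1
read 'c': q1 → q1
read 'a': q1 → q1
read 'c': q1 → q1
read 'b': q1 → q1
End state q1 is not accepting.

No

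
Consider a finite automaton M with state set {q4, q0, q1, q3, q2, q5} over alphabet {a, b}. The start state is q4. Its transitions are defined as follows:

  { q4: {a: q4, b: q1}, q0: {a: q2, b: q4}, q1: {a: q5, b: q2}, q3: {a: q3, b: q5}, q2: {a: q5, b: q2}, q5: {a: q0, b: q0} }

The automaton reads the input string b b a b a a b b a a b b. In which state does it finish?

q4 → q1 → q2 → q5 → q0 → q2 → q5 → q0 → q4 → q4 → q4 → q1 → q2

q2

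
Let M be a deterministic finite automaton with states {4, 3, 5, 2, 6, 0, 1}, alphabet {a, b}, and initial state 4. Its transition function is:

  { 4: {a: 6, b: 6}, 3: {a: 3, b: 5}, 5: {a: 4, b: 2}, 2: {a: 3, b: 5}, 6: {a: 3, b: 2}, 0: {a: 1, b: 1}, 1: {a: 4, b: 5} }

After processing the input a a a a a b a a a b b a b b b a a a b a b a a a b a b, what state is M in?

Trace: 4 -a-> 6 -a-> 3 -a-> 3 -a-> 3 -a-> 3 -b-> 5 -a-> 4 -a-> 6 -a-> 3 -b-> 5 -b-> 2 -a-> 3 -b-> 5 -b-> 2 -b-> 5 -a-> 4 -a-> 6 -a-> 3 -b-> 5 -a-> 4 -b-> 6 -a-> 3 -a-> 3 -a-> 3 -b-> 5 -a-> 4 -b-> 6

6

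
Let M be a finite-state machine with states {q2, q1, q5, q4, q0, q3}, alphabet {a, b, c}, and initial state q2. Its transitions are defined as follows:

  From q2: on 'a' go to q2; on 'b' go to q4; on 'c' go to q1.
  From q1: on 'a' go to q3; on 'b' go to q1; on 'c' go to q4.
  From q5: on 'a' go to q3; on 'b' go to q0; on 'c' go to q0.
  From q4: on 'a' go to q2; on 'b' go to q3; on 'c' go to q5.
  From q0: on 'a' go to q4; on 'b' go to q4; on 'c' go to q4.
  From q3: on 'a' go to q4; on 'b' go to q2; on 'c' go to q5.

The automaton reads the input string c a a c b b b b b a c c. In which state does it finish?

Trace: q2 -c-> q1 -a-> q3 -a-> q4 -c-> q5 -b-> q0 -b-> q4 -b-> q3 -b-> q2 -b-> q4 -a-> q2 -c-> q1 -c-> q4

q4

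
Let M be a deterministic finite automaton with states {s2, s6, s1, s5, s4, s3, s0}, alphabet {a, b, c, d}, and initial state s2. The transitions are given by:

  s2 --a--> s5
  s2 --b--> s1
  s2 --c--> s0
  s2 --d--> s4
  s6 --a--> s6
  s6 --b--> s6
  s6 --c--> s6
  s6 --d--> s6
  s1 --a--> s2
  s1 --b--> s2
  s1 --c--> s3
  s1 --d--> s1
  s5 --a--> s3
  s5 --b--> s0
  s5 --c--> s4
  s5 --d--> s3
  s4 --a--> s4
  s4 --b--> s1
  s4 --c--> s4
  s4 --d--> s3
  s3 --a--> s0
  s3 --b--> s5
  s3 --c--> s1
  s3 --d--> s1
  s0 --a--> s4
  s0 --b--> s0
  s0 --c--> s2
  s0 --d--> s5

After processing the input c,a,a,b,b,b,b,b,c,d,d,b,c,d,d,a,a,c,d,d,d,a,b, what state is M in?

s2 → s0 → s4 → s4 → s1 → s2 → s1 → s2 → s1 → s3 → s1 → s1 → s2 → s0 → s5 → s3 → s0 → s4 → s4 → s3 → s1 → s1 → s2 → s1

s1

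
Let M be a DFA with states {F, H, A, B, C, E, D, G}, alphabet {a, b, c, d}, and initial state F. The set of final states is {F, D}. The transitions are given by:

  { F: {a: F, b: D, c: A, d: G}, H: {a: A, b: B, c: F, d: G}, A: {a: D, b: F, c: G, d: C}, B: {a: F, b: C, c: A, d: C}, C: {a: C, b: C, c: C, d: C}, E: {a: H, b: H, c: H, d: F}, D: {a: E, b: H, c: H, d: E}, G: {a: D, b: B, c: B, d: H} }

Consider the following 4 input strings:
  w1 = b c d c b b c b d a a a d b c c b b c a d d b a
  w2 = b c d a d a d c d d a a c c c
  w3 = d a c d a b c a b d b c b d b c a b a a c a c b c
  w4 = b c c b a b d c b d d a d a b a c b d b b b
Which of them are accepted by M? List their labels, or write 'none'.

w1: Trace: F -b-> D -c-> H -d-> G -c-> B -b-> C -b-> C -c-> C -b-> C -d-> C -a-> C -a-> C -a-> C -d-> C -b-> C -c-> C -c-> C -b-> C -b-> C -c-> C -a-> C -d-> C -d-> C -b-> C -a-> C  → end C, rejected
w2: Trace: F -b-> D -c-> H -d-> G -a-> D -d-> E -a-> H -d-> G -c-> B -d-> C -d-> C -a-> C -a-> C -c-> C -c-> C -c-> C  → end C, rejected
w3: Trace: F -d-> G -a-> D -c-> H -d-> G -a-> D -b-> H -c-> F -a-> F -b-> D -d-> E -b-> H -c-> F -b-> D -d-> E -b-> H -c-> F -a-> F -b-> D -a-> E -a-> H -c-> F -a-> F -c-> A -b-> F -c-> A  → end A, rejected
w4: Trace: F -b-> D -c-> H -c-> F -b-> D -a-> E -b-> H -d-> G -c-> B -b-> C -d-> C -d-> C -a-> C -d-> C -a-> C -b-> C -a-> C -c-> C -b-> C -d-> C -b-> C -b-> C -b-> C  → end C, rejected

none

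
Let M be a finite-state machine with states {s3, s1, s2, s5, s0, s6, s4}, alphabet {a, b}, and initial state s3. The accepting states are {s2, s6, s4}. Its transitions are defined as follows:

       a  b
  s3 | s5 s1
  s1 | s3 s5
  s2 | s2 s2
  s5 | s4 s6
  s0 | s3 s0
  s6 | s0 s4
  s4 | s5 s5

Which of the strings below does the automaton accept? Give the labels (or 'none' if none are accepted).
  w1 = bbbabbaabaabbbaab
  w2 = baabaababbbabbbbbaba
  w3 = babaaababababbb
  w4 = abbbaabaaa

w3

w1: s3 → s1 → s5 → s6 → s0 → s0 → s0 → s3 → s5 → s6 → s0 → s3 → s1 → s5 → s6 → s0 → s3 → s1  → end s1, rejected
w2: s3 → s1 → s3 → s5 → s6 → s0 → s3 → s1 → s3 → s1 → s5 → s6 → s0 → s0 → s0 → s0 → s0 → s0 → s3 → s1 → s3  → end s3, rejected
w3: s3 → s1 → s3 → s1 → s3 → s5 → s4 → s5 → s4 → s5 → s4 → s5 → s4 → s5 → s6 → s4  → end s4, accepted
w4: s3 → s5 → s6 → s4 → s5 → s4 → s5 → s6 → s0 → s3 → s5  → end s5, rejected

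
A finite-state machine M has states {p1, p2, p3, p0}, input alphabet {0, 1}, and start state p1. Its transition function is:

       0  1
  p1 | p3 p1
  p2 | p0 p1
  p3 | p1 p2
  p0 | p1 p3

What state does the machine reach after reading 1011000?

p3

p1 → p1 → p3 → p2 → p1 → p3 → p1 → p3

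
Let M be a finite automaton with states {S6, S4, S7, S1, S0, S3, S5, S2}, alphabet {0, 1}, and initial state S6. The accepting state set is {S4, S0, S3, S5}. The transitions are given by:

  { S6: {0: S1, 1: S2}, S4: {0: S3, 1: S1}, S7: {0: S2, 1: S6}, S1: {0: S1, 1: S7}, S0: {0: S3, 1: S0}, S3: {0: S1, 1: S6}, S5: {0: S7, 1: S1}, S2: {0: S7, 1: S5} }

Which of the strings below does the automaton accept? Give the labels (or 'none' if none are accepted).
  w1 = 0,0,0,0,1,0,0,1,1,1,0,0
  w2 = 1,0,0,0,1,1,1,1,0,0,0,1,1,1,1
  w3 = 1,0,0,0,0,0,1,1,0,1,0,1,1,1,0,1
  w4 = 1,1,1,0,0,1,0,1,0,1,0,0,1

w1: S6 → S1 → S1 → S1 → S1 → S7 → S2 → S7 → S6 → S2 → S5 → S7 → S2  → end S2, rejected
w2: S6 → S2 → S7 → S2 → S7 → S6 → S2 → S5 → S1 → S1 → S1 → S1 → S7 → S6 → S2 → S5  → end S5, accepted
w3: S6 → S2 → S7 → S2 → S7 → S2 → S7 → S6 → S2 → S7 → S6 → S1 → S7 → S6 → S2 → S7 → S6  → end S6, rejected
w4: S6 → S2 → S5 → S1 → S1 → S1 → S7 → S2 → S5 → S7 → S6 → S1 → S1 → S7  → end S7, rejected

w2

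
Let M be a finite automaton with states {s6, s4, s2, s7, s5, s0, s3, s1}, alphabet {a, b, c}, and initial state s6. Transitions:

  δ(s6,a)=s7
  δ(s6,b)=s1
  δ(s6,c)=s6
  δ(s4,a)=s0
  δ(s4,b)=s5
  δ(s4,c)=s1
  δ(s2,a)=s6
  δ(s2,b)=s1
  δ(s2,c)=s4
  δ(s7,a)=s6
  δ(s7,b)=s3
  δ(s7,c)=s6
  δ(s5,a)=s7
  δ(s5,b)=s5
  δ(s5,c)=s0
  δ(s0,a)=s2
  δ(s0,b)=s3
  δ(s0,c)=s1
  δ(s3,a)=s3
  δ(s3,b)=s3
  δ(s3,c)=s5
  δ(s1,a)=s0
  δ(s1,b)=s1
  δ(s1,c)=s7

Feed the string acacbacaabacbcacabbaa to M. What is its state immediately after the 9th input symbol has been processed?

Trace: s6 -a-> s7 -c-> s6 -a-> s7 -c-> s6 -b-> s1 -a-> s0 -c-> s1 -a-> s0 -a-> s2
After 9 symbols: s2.

s2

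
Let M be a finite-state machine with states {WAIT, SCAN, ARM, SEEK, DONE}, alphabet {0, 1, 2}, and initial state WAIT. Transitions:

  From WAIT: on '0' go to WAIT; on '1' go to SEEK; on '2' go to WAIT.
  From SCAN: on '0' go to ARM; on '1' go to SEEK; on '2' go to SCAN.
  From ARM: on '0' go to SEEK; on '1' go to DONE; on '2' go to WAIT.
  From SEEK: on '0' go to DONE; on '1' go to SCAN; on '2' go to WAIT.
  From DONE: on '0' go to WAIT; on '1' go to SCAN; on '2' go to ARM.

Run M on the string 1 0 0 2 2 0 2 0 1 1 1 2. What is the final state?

WAIT

Trace: WAIT -1-> SEEK -0-> DONE -0-> WAIT -2-> WAIT -2-> WAIT -0-> WAIT -2-> WAIT -0-> WAIT -1-> SEEK -1-> SCAN -1-> SEEK -2-> WAIT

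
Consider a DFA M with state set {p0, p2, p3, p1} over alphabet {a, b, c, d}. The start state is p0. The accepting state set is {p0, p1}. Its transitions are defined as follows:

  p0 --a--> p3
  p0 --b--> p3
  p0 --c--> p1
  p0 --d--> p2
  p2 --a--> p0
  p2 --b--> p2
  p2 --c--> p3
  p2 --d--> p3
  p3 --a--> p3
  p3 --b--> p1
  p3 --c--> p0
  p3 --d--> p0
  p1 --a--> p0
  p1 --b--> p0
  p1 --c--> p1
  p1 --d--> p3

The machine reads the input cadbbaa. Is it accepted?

Trace: p0 -c-> p1 -a-> p0 -d-> p2 -b-> p2 -b-> p2 -a-> p0 -a-> p3
End state p3 is not accepting.

No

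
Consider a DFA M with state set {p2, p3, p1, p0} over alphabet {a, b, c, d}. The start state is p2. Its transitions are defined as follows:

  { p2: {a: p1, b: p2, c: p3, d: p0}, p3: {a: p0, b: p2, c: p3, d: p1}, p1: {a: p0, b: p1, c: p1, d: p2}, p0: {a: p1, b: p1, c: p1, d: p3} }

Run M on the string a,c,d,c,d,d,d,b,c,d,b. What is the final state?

p2 → p1 → p1 → p2 → p3 → p1 → p2 → p0 → p1 → p1 → p2 → p2

p2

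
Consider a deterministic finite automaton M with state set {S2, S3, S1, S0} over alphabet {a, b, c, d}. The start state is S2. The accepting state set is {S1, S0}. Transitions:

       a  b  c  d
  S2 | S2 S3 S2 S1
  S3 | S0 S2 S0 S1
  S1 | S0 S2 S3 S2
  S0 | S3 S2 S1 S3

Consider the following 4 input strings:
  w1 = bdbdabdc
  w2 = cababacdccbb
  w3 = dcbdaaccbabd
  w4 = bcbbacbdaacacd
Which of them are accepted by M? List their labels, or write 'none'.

w3

w1:
  start at S2
  read 'b': S2 → S3
  read 'd': S3 → S1
  read 'b': S1 → S2
  read 'd': S2 → S1
  read 'a': S1 → S0
  read 'b': S0 → S2
  read 'd': S2 → S1
  read 'c': S1 → S3
  end S3, rejected
w2:
  start at S2
  read 'c': S2 → S2
  read 'a': S2 → S2
  read 'b': S2 → S3
  read 'a': S3 → S0
  read 'b': S0 → S2
  read 'a': S2 → S2
  read 'c': S2 → S2
  read 'd': S2 → S1
  read 'c': S1 → S3
  read 'c': S3 → S0
  read 'b': S0 → S2
  read 'b': S2 → S3
  end S3, rejected
w3:
  start at S2
  read 'd': S2 → S1
  read 'c': S1 → S3
  read 'b': S3 → S2
  read 'd': S2 → S1
  read 'a': S1 → S0
  read 'a': S0 → S3
  read 'c': S3 → S0
  read 'c': S0 → S1
  read 'b': S1 → S2
  read 'a': S2 → S2
  read 'b': S2 → S3
  read 'd': S3 → S1
  end S1, accepted
w4:
  start at S2
  read 'b': S2 → S3
  read 'c': S3 → S0
  read 'b': S0 → S2
  read 'b': S2 → S3
  read 'a': S3 → S0
  read 'c': S0 → S1
  read 'b': S1 → S2
  read 'd': S2 → S1
  read 'a': S1 → S0
  read 'a': S0 → S3
  read 'c': S3 → S0
  read 'a': S0 → S3
  read 'c': S3 → S0
  read 'd': S0 → S3
  end S3, rejected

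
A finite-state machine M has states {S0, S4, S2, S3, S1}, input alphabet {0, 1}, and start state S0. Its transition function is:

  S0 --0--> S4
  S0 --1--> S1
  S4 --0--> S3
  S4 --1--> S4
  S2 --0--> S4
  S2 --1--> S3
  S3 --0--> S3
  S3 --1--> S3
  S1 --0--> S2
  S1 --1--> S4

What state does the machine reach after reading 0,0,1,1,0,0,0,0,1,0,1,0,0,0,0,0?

S3

start at S0
read '0': S0 → S4
read '0': S4 → S3
read '1': S3 → S3
read '1': S3 → S3
read '0': S3 → S3
read '0': S3 → S3
read '0': S3 → S3
read '0': S3 → S3
read '1': S3 → S3
read '0': S3 → S3
read '1': S3 → S3
read '0': S3 → S3
read '0': S3 → S3
read '0': S3 → S3
read '0': S3 → S3
read '0': S3 → S3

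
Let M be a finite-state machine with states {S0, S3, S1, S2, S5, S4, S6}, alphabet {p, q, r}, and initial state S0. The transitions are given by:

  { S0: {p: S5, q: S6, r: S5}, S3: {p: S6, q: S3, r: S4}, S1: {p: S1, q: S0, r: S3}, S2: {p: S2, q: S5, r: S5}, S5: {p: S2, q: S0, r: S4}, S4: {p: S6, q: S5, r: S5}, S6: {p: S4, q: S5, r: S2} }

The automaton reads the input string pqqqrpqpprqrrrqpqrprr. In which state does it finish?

S0 → S5 → S0 → S6 → S5 → S4 → S6 → S5 → S2 → S2 → S5 → S0 → S5 → S4 → S5 → S0 → S5 → S0 → S5 → S2 → S5 → S4

S4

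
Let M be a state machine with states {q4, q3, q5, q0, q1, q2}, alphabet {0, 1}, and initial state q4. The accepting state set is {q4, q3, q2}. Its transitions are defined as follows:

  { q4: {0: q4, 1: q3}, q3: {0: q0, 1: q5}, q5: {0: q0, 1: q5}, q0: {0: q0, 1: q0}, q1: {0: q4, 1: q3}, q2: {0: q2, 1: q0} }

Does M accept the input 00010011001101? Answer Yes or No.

start at q4
read '0': q4 → q4
read '0': q4 → q4
read '0': q4 → q4
read '1': q4 → q3
read '0': q3 → q0
read '0': q0 → q0
read '1': q0 → q0
read '1': q0 → q0
read '0': q0 → q0
read '0': q0 → q0
read '1': q0 → q0
read '1': q0 → q0
read '0': q0 → q0
read '1': q0 → q0
End state q0 is not accepting.

No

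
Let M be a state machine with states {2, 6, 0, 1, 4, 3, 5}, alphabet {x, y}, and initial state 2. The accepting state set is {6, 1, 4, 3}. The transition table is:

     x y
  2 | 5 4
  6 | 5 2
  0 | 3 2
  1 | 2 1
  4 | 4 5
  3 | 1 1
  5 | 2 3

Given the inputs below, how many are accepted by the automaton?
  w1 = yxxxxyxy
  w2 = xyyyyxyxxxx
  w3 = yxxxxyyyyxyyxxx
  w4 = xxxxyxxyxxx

w1: Trace: 2 -y-> 4 -x-> 4 -x-> 4 -x-> 4 -x-> 4 -y-> 5 -x-> 2 -y-> 4  → end 4, accepted
w2: Trace: 2 -x-> 5 -y-> 3 -y-> 1 -y-> 1 -y-> 1 -x-> 2 -y-> 4 -x-> 4 -x-> 4 -x-> 4 -x-> 4  → end 4, accepted
w3: Trace: 2 -y-> 4 -x-> 4 -x-> 4 -x-> 4 -x-> 4 -y-> 5 -y-> 3 -y-> 1 -y-> 1 -x-> 2 -y-> 4 -y-> 5 -x-> 2 -x-> 5 -x-> 2  → end 2, rejected
w4: Trace: 2 -x-> 5 -x-> 2 -x-> 5 -x-> 2 -y-> 4 -x-> 4 -x-> 4 -y-> 5 -x-> 2 -x-> 5 -x-> 2  → end 2, rejected

2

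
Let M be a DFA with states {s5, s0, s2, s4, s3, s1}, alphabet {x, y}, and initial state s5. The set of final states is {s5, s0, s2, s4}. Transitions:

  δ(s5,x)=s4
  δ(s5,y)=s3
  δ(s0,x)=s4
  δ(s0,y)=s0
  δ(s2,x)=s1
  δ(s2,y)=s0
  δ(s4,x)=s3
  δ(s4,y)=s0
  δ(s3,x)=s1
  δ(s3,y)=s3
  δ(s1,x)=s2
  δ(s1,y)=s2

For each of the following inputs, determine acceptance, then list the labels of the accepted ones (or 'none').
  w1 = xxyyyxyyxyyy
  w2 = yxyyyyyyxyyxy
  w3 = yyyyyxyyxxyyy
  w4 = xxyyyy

w1: s5 → s4 → s3 → s3 → s3 → s3 → s1 → s2 → s0 → s4 → s0 → s0 → s0  → end s0, accepted
w2: s5 → s3 → s1 → s2 → s0 → s0 → s0 → s0 → s0 → s4 → s0 → s0 → s4 → s0  → end s0, accepted
w3: s5 → s3 → s3 → s3 → s3 → s3 → s1 → s2 → s0 → s4 → s3 → s3 → s3 → s3  → end s3, rejected
w4: s5 → s4 → s3 → s3 → s3 → s3 → s3  → end s3, rejected

w1, w2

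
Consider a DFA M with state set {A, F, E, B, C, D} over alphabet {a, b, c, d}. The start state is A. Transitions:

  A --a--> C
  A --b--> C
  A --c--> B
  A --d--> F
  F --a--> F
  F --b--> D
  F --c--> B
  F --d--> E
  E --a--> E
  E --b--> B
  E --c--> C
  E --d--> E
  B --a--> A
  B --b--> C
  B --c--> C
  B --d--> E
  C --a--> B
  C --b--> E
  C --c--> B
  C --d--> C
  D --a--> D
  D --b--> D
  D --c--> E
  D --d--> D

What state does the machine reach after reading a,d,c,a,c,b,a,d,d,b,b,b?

E

Trace: A -a-> C -d-> C -c-> B -a-> A -c-> B -b-> C -a-> B -d-> E -d-> E -b-> B -b-> C -b-> E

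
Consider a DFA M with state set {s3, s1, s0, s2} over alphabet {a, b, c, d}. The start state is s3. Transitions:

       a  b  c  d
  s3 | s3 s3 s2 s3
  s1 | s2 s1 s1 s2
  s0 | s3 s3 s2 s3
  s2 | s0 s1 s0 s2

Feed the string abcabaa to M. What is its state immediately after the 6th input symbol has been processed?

s3

s3 → s3 → s3 → s2 → s0 → s3 → s3
After 6 symbols: s3.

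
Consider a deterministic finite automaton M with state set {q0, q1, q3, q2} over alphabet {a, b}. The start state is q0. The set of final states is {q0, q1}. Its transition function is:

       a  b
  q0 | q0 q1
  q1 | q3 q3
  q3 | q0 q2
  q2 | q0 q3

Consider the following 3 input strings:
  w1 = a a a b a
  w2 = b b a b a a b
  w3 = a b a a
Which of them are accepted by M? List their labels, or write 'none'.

w2, w3

w1: Trace: q0 -a-> q0 -a-> q0 -a-> q0 -b-> q1 -a-> q3  → end q3, rejected
w2: Trace: q0 -b-> q1 -b-> q3 -a-> q0 -b-> q1 -a-> q3 -a-> q0 -b-> q1  → end q1, accepted
w3: Trace: q0 -a-> q0 -b-> q1 -a-> q3 -a-> q0  → end q0, accepted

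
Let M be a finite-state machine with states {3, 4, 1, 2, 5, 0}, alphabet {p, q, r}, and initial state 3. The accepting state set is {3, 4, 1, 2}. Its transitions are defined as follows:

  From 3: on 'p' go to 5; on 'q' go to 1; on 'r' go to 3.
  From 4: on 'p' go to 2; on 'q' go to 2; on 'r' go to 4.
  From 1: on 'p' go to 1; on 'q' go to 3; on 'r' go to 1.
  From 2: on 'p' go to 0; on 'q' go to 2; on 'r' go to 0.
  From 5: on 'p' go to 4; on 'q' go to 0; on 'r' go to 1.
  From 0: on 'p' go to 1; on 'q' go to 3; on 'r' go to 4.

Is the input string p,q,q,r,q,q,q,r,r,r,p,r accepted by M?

3 → 5 → 0 → 3 → 3 → 1 → 3 → 1 → 1 → 1 → 1 → 1 → 1
End state 1 is accepting.

Yes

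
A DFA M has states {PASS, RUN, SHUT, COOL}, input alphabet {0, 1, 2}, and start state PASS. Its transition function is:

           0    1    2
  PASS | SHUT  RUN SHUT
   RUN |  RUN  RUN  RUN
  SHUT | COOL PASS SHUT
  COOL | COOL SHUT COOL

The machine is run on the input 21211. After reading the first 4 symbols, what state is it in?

PASS → SHUT → PASS → SHUT → PASS
After 4 symbols: PASS.

PASS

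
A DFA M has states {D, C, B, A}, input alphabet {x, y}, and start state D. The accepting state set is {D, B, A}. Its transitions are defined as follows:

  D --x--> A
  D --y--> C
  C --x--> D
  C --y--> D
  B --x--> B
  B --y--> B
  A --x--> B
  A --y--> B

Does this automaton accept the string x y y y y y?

Yes

D → A → B → B → B → B → B
End state B is accepting.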